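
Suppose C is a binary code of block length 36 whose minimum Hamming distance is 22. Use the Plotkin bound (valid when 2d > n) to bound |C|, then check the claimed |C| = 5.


Plotkin bound M ≤ 4; given |C| = 5 > bound (violated).

Check applicability: 2d = 44, n = 36.
2d − n = 8 > 0, so Plotkin applies.
Compute d/(2d−n) = 22/8 ≈ 2.7500.
⌊d/(2d−n)⌋ = 2.
Plotkin bound: M ≤ 2·2 = 4.
Given |C| = 5, check: VIOLATED.
This |C| is above the Plotkin bound, so no binary code with n = 36, d = 22 and 5 codewords exists.


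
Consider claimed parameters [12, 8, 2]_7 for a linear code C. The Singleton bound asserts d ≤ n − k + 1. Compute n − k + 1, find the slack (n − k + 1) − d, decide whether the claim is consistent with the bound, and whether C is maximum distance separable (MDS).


Singleton RHS = n − k + 1 = 5, slack = 3, bound satisfied, not MDS.

Singleton bound: d ≤ n − k + 1.
Here n = 12, k = 8, so n − k + 1 = 5.
Given d = 2, check d ≤ 5: YES.
Slack = (n − k + 1) − d = 3.
The code is NOT MDS (slack = 3 > 0).
Description: the claimed parameters are [12, 8, 2]_7; such a code would be non-MDS.


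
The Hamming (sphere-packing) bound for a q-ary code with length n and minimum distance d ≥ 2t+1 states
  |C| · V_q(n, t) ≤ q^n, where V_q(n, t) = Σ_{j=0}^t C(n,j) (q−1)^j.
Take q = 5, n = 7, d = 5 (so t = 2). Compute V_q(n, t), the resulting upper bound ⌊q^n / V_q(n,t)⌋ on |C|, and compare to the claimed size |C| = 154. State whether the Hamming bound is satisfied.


V_q(n, t) = 365, q^n = 78125, Hamming bound = 214, |C| = 154 ≤ bound (satisfied).

Step 1: Compute V_q(n, t) = Σ_{j=0}^2 C(n, j) (q−1)^j.
  j = 0: C(7,0)·(4)^0 = 1·1 = 1.
  j = 1: C(7,1)·(4)^1 = 7·4 = 28.
  j = 2: C(7,2)·(4)^2 = 21·16 = 336.
  V_q(n, t) = 1 + 28 + 336 = 365.
Step 2: q^n = 5^7 = 78125.
Step 3: Hamming bound ⌊q^n / V_q(n,t)⌋ = ⌊78125/365⌋ = 214.
Step 4: Compare |C| = 154 to 214: satisfied.
The claimed |C| lies below the Hamming bound.


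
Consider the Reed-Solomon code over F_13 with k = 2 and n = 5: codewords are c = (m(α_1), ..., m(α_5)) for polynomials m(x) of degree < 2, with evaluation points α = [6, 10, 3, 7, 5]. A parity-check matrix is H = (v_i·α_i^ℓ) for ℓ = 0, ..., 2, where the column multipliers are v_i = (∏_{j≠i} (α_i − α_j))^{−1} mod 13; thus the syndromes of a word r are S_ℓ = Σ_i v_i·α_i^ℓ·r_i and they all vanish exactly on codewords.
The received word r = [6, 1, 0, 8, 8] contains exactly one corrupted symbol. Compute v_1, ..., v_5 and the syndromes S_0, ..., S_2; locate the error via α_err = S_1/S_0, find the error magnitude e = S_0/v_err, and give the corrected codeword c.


S = (5, 12, 8), error at position 5, error magnitude e = 4, c = [6, 1, 0, 8, 4].

Step 1: column multipliers v_i = (∏_{j≠i}(α_i − α_j))^{−1} mod 13.
  i = 1 (α = 6): (6−10)(6−3)(6−7)(6−5) = (−4)·3·(−1)·1 = 12 ≡ 12, so v_1 = 12^{−1} = 12 (mod 13).
  i = 2 (α = 10): (10−6)(10−3)(10−7)(10−5) = 4·7·3·5 = 420 ≡ 4, so v_2 = 4^{−1} = 10 (mod 13).
  i = 3 (α = 3): (3−6)(3−10)(3−7)(3−5) = (−3)·(−7)·(−4)·(−2) = 168 ≡ 12, so v_3 = 12^{−1} = 12 (mod 13).
  i = 4 (α = 7): (7−6)(7−10)(7−3)(7−5) = 1·(−3)·4·2 = −24 ≡ 2, so v_4 = 2^{−1} = 7 (mod 13).
  i = 5 (α = 5): (5−6)(5−10)(5−3)(5−7) = (−1)·(−5)·2·(−2) = −20 ≡ 6, so v_5 = 6^{−1} = 11 (mod 13).
  v = [12, 10, 12, 7, 11].
Step 2: syndromes of r = [6, 1, 0, 8, 8] (all sums mod 13).
  S_0 = Σ v_i r_i = 12·6 + 10·1 + 12·0 + 7·8 + 11·8 = 226 ≡ 5.
  S_1 = Σ v_i α_i r_i = 12·6·6 + 10·10·1 + 12·3·0 + 7·7·8 + 11·5·8 = 1364 ≡ 12.
  α_i^2 mod 13 = [10, 9, 9, 10, 12].
  S_2 = Σ v_i α_i^2 r_i = 12·10·6 + 10·9·1 + 12·9·0 + 7·10·8 + 11·12·8 = 2426 ≡ 8.
  S = (5, 12, 8) ≠ 0, so r is not a codeword (an error is present).
Step 3: locate the error. For a single error e at position i, S_ℓ = v_i·e·α_i^ℓ, so α_err = S_1/S_0.
  S_0^{−1} = 5^{−1} = 8 (mod 13), so α_err = 12·8 = 96 ≡ 5 = α_5. Error position i = 5.
  Consistency check: S_2/S_1 = 8·12 = 96 ≡ 5 = α_err ✓ (single-error assumption holds).
Step 4: error magnitude e = S_0/v_5 = S_0·∏_{j≠5}(α_5 − α_j) = 5·6 = 30 ≡ 4 (mod 13).
Step 5: correct position 5: c_5 = r_5 − e = 8 − 4 ≡ 4 (mod 13). Hence c = [6, 1, 0, 8, 4].
  Check: interpolating c through the α_i gives m(x) = 7 + 2·x (degree < 2) with m(α_i) = c_i for every i, so c is indeed a codeword.


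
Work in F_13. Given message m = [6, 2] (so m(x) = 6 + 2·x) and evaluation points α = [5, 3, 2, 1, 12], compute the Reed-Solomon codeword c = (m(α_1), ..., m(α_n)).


c = [3, 12, 10, 8, 4]

Message polynomial: m(x) = 6 + 2·x (mod 13).
For each evaluation point α_i, compute m(α_i) mod 13:
  α_1 = 5: Horner steps 2 → 3, so m(5) = 3.
  α_2 = 3: Horner steps 2 → 12, so m(3) = 12.
  α_3 = 2: Horner steps 2 → 10, so m(2) = 10.
  α_4 = 1: Horner steps 2 → 8, so m(1) = 8.
  α_5 = 12: Horner steps 2 → 4, so m(12) = 4.
Codeword c = [3, 12, 10, 8, 4] ∈ F_13^5.


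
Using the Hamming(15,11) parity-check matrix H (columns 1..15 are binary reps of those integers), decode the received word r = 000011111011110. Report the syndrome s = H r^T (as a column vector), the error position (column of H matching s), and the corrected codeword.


s = (0, 0, 0, 1)^T, error position = 1, corrected codeword c = 100011111011110

Compute s = H r^T mod 2 one row at a time:
  s_1 = 1 + 1 + 0 + 1 + 1 + 1 + 1 + 0 = 6 ≡ 0 (mod 2).
  s_2 = 0 + 1 + 1 + 1 + 1 + 1 + 1 + 0 = 6 ≡ 0 (mod 2).
  s_3 = 0 + 0 + 1 + 1 + 0 + 1 + 1 + 0 = 4 ≡ 0 (mod 2).
  s_4 = 0 + 0 + 1 + 1 + 1 + 1 + 1 + 0 = 5 ≡ 1 (mod 2).
s = (0, 0, 0, 1)^T — this equals column 1 of H (binary 0001), so error is at position 1.
Correct: flip bit 1 of r = 000011111011110 to get c = 100011111011110.


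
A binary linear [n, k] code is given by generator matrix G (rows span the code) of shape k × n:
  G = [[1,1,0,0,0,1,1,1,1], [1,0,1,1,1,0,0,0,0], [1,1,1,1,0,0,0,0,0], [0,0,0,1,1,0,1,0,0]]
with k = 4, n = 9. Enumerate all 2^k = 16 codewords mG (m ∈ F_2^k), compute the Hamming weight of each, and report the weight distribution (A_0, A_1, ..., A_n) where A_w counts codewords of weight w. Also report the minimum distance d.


Weight distribution: A_0 = 1, A_2 = 1, A_3 = 3, A_4 = 2, A_5 = 4, A_6 = 3, A_7 = 1, A_8 = 1. Minimum distance d = 2.

Enumerate all 2^4 = 16 messages m ∈ F_2^4.
For each, compute codeword c = mG in F_2^9, then tally its weight.
  m = 0000 → c = 000000000, weight = 0.
  m = 1000 → c = 110001111, weight = 6.
  m = 0100 → c = 101110000, weight = 4.
  m = 1100 → c = 011111111, weight = 8.
  m = 0010 → c = 111100000, weight = 4.
  m = 1010 → c = 001101111, weight = 6.
  m = 0110 → c = 010010000, weight = 2.
  m = 1110 → c = 100011111, weight = 6.
  m = 0001 → c = 000110100, weight = 3.
  m = 1001 → c = 110111011, weight = 7.
  m = 0101 → c = 101000100, weight = 3.
  m = 1101 → c = 011001011, weight = 5.
  m = 0011 → c = 111010100, weight = 5.
  m = 1011 → c = 001011011, weight = 5.
  m = 0111 → c = 010100100, weight = 3.
  m = 1111 → c = 100101011, weight = 5.
Tally weights:
  weight 0: 1 codewords.
  weight 2: 1 codewords.
  weight 3: 3 codewords.
  weight 4: 2 codewords.
  weight 5: 4 codewords.
  weight 6: 3 codewords.
  weight 7: 1 codewords.
  weight 8: 1 codewords.
Minimum distance d = smallest w > 0 with A_w > 0 = 2.
Sanity: Σ A_w = 16 = 2^4 = 16 ✓.


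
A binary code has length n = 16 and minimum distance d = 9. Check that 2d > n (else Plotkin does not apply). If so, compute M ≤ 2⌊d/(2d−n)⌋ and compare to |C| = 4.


Plotkin bound M ≤ 8; given |C| = 4 ≤ bound (satisfied).

Check applicability: 2d = 18, n = 16.
2d − n = 2 > 0, so Plotkin applies.
Compute d/(2d−n) = 9/2 ≈ 4.5000.
⌊d/(2d−n)⌋ = 4.
Plotkin bound: M ≤ 2·4 = 8.
Given |C| = 4, check: satisfied.
This |C| is below the Plotkin bound.


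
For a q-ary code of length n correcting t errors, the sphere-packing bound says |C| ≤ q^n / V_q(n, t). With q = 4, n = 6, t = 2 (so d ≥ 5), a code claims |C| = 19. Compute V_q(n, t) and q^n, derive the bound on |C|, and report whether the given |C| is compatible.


V_q(n, t) = 154, q^n = 4096, Hamming bound = 26, |C| = 19 ≤ bound (satisfied).

Step 1: Compute V_q(n, t) = Σ_{j=0}^2 C(n, j) (q−1)^j.
  j = 0: C(6,0)·(3)^0 = 1·1 = 1.
  j = 1: C(6,1)·(3)^1 = 6·3 = 18.
  j = 2: C(6,2)·(3)^2 = 15·9 = 135.
  V_q(n, t) = 1 + 18 + 135 = 154.
Step 2: q^n = 4^6 = 4096.
Step 3: Hamming bound ⌊q^n / V_q(n,t)⌋ = ⌊4096/154⌋ = 26.
Step 4: Compare |C| = 19 to 26: satisfied.
The claimed |C| lies below the Hamming bound.


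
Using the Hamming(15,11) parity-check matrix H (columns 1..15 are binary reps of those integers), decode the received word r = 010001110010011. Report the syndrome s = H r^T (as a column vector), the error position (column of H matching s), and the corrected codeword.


s = (0, 0, 0, 1)^T, error position = 1, corrected codeword c = 110001110010011

Compute s = H r^T mod 2 one row at a time:
  s_1 = 1 + 0 + 0 + 1 + 0 + 0 + 1 + 1 = 4 ≡ 0 (mod 2).
  s_2 = 0 + 0 + 1 + 1 + 0 + 0 + 1 + 1 = 4 ≡ 0 (mod 2).
  s_3 = 1 + 0 + 1 + 1 + 0 + 1 + 1 + 1 = 6 ≡ 0 (mod 2).
  s_4 = 0 + 0 + 0 + 1 + 0 + 1 + 0 + 1 = 3 ≡ 1 (mod 2).
s = (0, 0, 0, 1)^T — this equals column 1 of H (binary 0001), so error is at position 1.
Correct: flip bit 1 of r = 010001110010011 to get c = 110001110010011.


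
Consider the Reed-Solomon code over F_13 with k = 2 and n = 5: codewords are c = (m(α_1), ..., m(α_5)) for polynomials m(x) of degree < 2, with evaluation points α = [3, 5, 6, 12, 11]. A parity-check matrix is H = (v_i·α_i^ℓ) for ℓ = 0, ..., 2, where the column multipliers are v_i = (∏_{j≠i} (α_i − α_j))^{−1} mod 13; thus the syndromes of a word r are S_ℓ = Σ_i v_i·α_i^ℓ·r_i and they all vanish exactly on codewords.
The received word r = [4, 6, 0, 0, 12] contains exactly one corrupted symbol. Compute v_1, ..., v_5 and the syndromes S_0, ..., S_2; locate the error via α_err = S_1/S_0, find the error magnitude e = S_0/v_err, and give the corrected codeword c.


S = (7, 3, 5), error at position 3, error magnitude e = 6, c = [4, 6, 7, 0, 12].

Step 1: column multipliers v_i = (∏_{j≠i}(α_i − α_j))^{−1} mod 13.
  i = 1 (α = 3): (3−5)(3−6)(3−12)(3−11) = (−2)·(−3)·(−9)·(−8) = 432 ≡ 3, so v_1 = 3^{−1} = 9 (mod 13).
  i = 2 (α = 5): (5−3)(5−6)(5−12)(5−11) = 2·(−1)·(−7)·(−6) = −84 ≡ 7, so v_2 = 7^{−1} = 2 (mod 13).
  i = 3 (α = 6): (6−3)(6−5)(6−12)(6−11) = 3·1·(−6)·(−5) = 90 ≡ 12, so v_3 = 12^{−1} = 12 (mod 13).
  i = 4 (α = 12): (12−3)(12−5)(12−6)(12−11) = 9·7·6·1 = 378 ≡ 1, so v_4 = 1^{−1} = 1 (mod 13).
  i = 5 (α = 11): (11−3)(11−5)(11−6)(11−12) = 8·6·5·(−1) = −240 ≡ 7, so v_5 = 7^{−1} = 2 (mod 13).
  v = [9, 2, 12, 1, 2].
Step 2: syndromes of r = [4, 6, 0, 0, 12] (all sums mod 13).
  S_0 = Σ v_i r_i = 9·4 + 2·6 + 12·0 + 1·0 + 2·12 = 72 ≡ 7.
  S_1 = Σ v_i α_i r_i = 9·3·4 + 2·5·6 + 12·6·0 + 1·12·0 + 2·11·12 = 432 ≡ 3.
  α_i^2 mod 13 = [9, 12, 10, 1, 4].
  S_2 = Σ v_i α_i^2 r_i = 9·9·4 + 2·12·6 + 12·10·0 + 1·1·0 + 2·4·12 = 564 ≡ 5.
  S = (7, 3, 5) ≠ 0, so r is not a codeword (an error is present).
Step 3: locate the error. For a single error e at position i, S_ℓ = v_i·e·α_i^ℓ, so α_err = S_1/S_0.
  S_0^{−1} = 7^{−1} = 2 (mod 13), so α_err = 3·2 = 6 ≡ 6 = α_3. Error position i = 3.
  Consistency check: S_2/S_1 = 5·9 = 45 ≡ 6 = α_err ✓ (single-error assumption holds).
Step 4: error magnitude e = S_0/v_3 = S_0·∏_{j≠3}(α_3 − α_j) = 7·12 = 84 ≡ 6 (mod 13).
Step 5: correct position 3: c_3 = r_3 − e = 0 − 6 ≡ 7 (mod 13). Hence c = [4, 6, 7, 0, 12].
  Check: interpolating c through the α_i gives m(x) = 1 + 1·x (degree < 2) with m(α_i) = c_i for every i, so c is indeed a codeword.


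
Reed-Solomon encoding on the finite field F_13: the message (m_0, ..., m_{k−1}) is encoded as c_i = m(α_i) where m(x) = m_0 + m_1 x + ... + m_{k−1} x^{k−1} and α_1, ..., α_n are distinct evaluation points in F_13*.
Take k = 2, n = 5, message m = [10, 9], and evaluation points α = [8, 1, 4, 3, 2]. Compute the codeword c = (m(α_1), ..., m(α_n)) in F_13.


c = [4, 6, 7, 11, 2]

Message polynomial: m(x) = 10 + 9·x (mod 13).
For each evaluation point α_i, compute m(α_i) mod 13:
  α_1 = 8: Horner steps 9 → 4, so m(8) = 4.
  α_2 = 1: Horner steps 9 → 6, so m(1) = 6.
  α_3 = 4: Horner steps 9 → 7, so m(4) = 7.
  α_4 = 3: Horner steps 9 → 11, so m(3) = 11.
  α_5 = 2: Horner steps 9 → 2, so m(2) = 2.
Codeword c = [4, 6, 7, 11, 2] ∈ F_13^5.


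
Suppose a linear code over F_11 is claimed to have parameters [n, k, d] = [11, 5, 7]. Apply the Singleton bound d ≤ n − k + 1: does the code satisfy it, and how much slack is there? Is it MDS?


Singleton RHS = n − k + 1 = 7, slack = 0, bound satisfied, MDS.

Singleton bound: d ≤ n − k + 1.
Here n = 11, k = 5, so n − k + 1 = 7.
Given d = 7, check d ≤ 7: YES.
Slack = (n − k + 1) − d = 0.
The code is MDS (slack = 0).
Description: the claimed parameters are [11, 5, 7]_11; such a code would be MDS (meets Singleton bound).


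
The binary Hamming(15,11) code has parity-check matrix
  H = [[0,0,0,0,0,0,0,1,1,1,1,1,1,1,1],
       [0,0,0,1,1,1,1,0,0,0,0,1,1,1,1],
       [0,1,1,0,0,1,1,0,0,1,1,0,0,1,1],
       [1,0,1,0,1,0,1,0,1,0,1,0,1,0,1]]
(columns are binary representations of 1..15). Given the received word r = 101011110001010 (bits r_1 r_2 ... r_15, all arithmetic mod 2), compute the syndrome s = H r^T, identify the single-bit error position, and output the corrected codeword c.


s = (1, 1, 0, 0)^T, error position = 12, corrected codeword c = 101011110000010

Compute s = H r^T mod 2 one row at a time:
  s_1 = 1 + 0 + 0 + 0 + 1 + 0 + 1 + 0 = 3 ≡ 1 (mod 2).
  s_2 = 0 + 1 + 1 + 1 + 1 + 0 + 1 + 0 = 5 ≡ 1 (mod 2).
  s_3 = 0 + 1 + 1 + 1 + 0 + 0 + 1 + 0 = 4 ≡ 0 (mod 2).
  s_4 = 1 + 1 + 1 + 1 + 0 + 0 + 0 + 0 = 4 ≡ 0 (mod 2).
s = (1, 1, 0, 0)^T — this equals column 12 of H (binary 1100), so error is at position 12.
Correct: flip bit 12 of r = 101011110001010 to get c = 101011110000010.


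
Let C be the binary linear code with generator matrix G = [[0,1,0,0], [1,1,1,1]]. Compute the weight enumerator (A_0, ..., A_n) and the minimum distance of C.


Weight distribution: A_0 = 1, A_1 = 1, A_3 = 1, A_4 = 1. Minimum distance d = 1.

Enumerate all 2^2 = 4 messages m ∈ F_2^2.
For each, compute codeword c = mG in F_2^4, then tally its weight.
  m = 00 → c = 0000, weight = 0.
  m = 10 → c = 0100, weight = 1.
  m = 01 → c = 1111, weight = 4.
  m = 11 → c = 1011, weight = 3.
Tally weights:
  weight 0: 1 codewords.
  weight 1: 1 codewords.
  weight 3: 1 codewords.
  weight 4: 1 codewords.
Minimum distance d = smallest w > 0 with A_w > 0 = 1.
Sanity: Σ A_w = 4 = 2^2 = 4 ✓.


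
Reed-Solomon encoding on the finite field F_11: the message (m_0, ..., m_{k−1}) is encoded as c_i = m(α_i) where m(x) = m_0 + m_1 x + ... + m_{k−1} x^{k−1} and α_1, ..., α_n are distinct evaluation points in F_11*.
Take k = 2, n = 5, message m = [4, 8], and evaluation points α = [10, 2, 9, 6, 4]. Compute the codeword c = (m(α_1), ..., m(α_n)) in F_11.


c = [7, 9, 10, 8, 3]

Message polynomial: m(x) = 4 + 8·x (mod 11).
For each evaluation point α_i, compute m(α_i) mod 11:
  α_1 = 10: Horner steps 8 → 7, so m(10) = 7.
  α_2 = 2: Horner steps 8 → 9, so m(2) = 9.
  α_3 = 9: Horner steps 8 → 10, so m(9) = 10.
  α_4 = 6: Horner steps 8 → 8, so m(6) = 8.
  α_5 = 4: Horner steps 8 → 3, so m(4) = 3.
Codeword c = [7, 9, 10, 8, 3] ∈ F_11^5.


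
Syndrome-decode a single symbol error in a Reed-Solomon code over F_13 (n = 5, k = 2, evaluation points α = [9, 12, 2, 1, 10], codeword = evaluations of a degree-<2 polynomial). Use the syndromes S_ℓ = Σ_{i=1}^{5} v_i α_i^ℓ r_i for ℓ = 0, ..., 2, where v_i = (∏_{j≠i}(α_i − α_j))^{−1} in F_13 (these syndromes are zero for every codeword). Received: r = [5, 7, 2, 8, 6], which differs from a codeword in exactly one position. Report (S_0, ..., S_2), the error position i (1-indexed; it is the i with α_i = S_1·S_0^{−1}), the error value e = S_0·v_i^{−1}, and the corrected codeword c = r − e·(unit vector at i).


S = (7, 11, 8), error at position 1, error magnitude e = 6, c = [12, 7, 2, 8, 6].

Step 1: column multipliers v_i = (∏_{j≠i}(α_i − α_j))^{−1} mod 13.
  i = 1 (α = 9): (9−12)(9−2)(9−1)(9−10) = (−3)·7·8·(−1) = 168 ≡ 12, so v_1 = 12^{−1} = 12 (mod 13).
  i = 2 (α = 12): (12−9)(12−2)(12−1)(12−10) = 3·10·11·2 = 660 ≡ 10, so v_2 = 10^{−1} = 4 (mod 13).
  i = 3 (α = 2): (2−9)(2−12)(2−1)(2−10) = (−7)·(−10)·1·(−8) = −560 ≡ 12, so v_3 = 12^{−1} = 12 (mod 13).
  i = 4 (α = 1): (1−9)(1−12)(1−2)(1−10) = (−8)·(−11)·(−1)·(−9) = 792 ≡ 12, so v_4 = 12^{−1} = 12 (mod 13).
  i = 5 (α = 10): (10−9)(10−12)(10−2)(10−1) = 1·(−2)·8·9 = −144 ≡ 12, so v_5 = 12^{−1} = 12 (mod 13).
  v = [12, 4, 12, 12, 12].
Step 2: syndromes of r = [5, 7, 2, 8, 6] (all sums mod 13).
  S_0 = Σ v_i r_i = 12·5 + 4·7 + 12·2 + 12·8 + 12·6 = 280 ≡ 7.
  S_1 = Σ v_i α_i r_i = 12·9·5 + 4·12·7 + 12·2·2 + 12·1·8 + 12·10·6 = 1740 ≡ 11.
  α_i^2 mod 13 = [3, 1, 4, 1, 9].
  S_2 = Σ v_i α_i^2 r_i = 12·3·5 + 4·1·7 + 12·4·2 + 12·1·8 + 12·9·6 = 1048 ≡ 8.
  S = (7, 11, 8) ≠ 0, so r is not a codeword (an error is present).
Step 3: locate the error. For a single error e at position i, S_ℓ = v_i·e·α_i^ℓ, so α_err = S_1/S_0.
  S_0^{−1} = 7^{−1} = 2 (mod 13), so α_err = 11·2 = 22 ≡ 9 = α_1. Error position i = 1.
  Consistency check: S_2/S_1 = 8·6 = 48 ≡ 9 = α_err ✓ (single-error assumption holds).
Step 4: error magnitude e = S_0/v_1 = S_0·∏_{j≠1}(α_1 − α_j) = 7·12 = 84 ≡ 6 (mod 13).
Step 5: correct position 1: c_1 = r_1 − e = 5 − 6 ≡ 12 (mod 13). Hence c = [12, 7, 2, 8, 6].
  Check: interpolating c through the α_i gives m(x) = 1 + 7·x (degree < 2) with m(α_i) = c_i for every i, so c is indeed a codeword.


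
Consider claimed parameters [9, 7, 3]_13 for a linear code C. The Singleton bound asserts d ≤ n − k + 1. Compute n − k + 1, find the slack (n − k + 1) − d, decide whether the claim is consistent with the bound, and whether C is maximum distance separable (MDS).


Singleton RHS = n − k + 1 = 3, slack = 0, bound satisfied, MDS.

Singleton bound: d ≤ n − k + 1.
Here n = 9, k = 7, so n − k + 1 = 3.
Given d = 3, check d ≤ 3: YES.
Slack = (n − k + 1) − d = 0.
The code is MDS (slack = 0).
Description: the claimed parameters are [9, 7, 3]_13; such a code would be MDS (meets Singleton bound).


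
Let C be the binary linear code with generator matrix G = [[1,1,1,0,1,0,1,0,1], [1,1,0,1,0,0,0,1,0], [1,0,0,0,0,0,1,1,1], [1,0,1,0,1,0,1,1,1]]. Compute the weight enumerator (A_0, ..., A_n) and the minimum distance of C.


Weight distribution: A_0 = 1, A_2 = 3, A_4 = 7, A_6 = 5. Minimum distance d = 2.

Enumerate all 2^4 = 16 messages m ∈ F_2^4.
For each, compute codeword c = mG in F_2^9, then tally its weight.
  m = 0000 → c = 000000000, weight = 0.
  m = 1000 → c = 111010101, weight = 6.
  m = 0100 → c = 110100010, weight = 4.
  m = 1100 → c = 001110111, weight = 6.
  m = 0010 → c = 100000111, weight = 4.
  m = 1010 → c = 011010010, weight = 4.
  m = 0110 → c = 010100101, weight = 4.
  m = 1110 → c = 101110000, weight = 4.
  m = 0001 → c = 101010111, weight = 6.
  m = 1001 → c = 010000010, weight = 2.
  m = 0101 → c = 011110101, weight = 6.
  m = 1101 → c = 100100000, weight = 2.
  m = 0011 → c = 001010000, weight = 2.
  m = 1011 → c = 110000101, weight = 4.
  m = 0111 → c = 111110010, weight = 6.
  m = 1111 → c = 000100111, weight = 4.
Tally weights:
  weight 0: 1 codewords.
  weight 2: 3 codewords.
  weight 4: 7 codewords.
  weight 6: 5 codewords.
Minimum distance d = smallest w > 0 with A_w > 0 = 2.
Sanity: Σ A_w = 16 = 2^4 = 16 ✓.


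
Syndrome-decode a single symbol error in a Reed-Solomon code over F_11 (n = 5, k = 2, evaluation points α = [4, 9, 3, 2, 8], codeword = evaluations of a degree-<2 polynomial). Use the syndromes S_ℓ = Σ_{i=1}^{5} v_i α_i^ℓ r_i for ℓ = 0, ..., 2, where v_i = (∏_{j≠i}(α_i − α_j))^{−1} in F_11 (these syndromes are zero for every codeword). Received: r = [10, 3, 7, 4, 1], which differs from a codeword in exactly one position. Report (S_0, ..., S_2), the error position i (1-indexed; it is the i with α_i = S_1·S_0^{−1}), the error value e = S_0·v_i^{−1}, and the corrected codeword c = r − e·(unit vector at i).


S = (1, 8, 9), error at position 5, error magnitude e = 1, c = [10, 3, 7, 4, 0].

Step 1: column multipliers v_i = (∏_{j≠i}(α_i − α_j))^{−1} mod 11.
  i = 1 (α = 4): (4−9)(4−3)(4−2)(4−8) = (−5)·1·2·(−4) = 40 ≡ 7, so v_1 = 7^{−1} = 8 (mod 11).
  i = 2 (α = 9): (9−4)(9−3)(9−2)(9−8) = 5·6·7·1 = 210 ≡ 1, so v_2 = 1^{−1} = 1 (mod 11).
  i = 3 (α = 3): (3−4)(3−9)(3−2)(3−8) = (−1)·(−6)·1·(−5) = −30 ≡ 3, so v_3 = 3^{−1} = 4 (mod 11).
  i = 4 (α = 2): (2−4)(2−9)(2−3)(2−8) = (−2)·(−7)·(−1)·(−6) = 84 ≡ 7, so v_4 = 7^{−1} = 8 (mod 11).
  i = 5 (α = 8): (8−4)(8−9)(8−3)(8−2) = 4·(−1)·5·6 = −120 ≡ 1, so v_5 = 1^{−1} = 1 (mod 11).
  v = [8, 1, 4, 8, 1].
Step 2: syndromes of r = [10, 3, 7, 4, 1] (all sums mod 11).
  S_0 = Σ v_i r_i = 8·10 + 1·3 + 4·7 + 8·4 + 1·1 = 144 ≡ 1.
  S_1 = Σ v_i α_i r_i = 8·4·10 + 1·9·3 + 4·3·7 + 8·2·4 + 1·8·1 = 503 ≡ 8.
  α_i^2 mod 11 = [5, 4, 9, 4, 9].
  S_2 = Σ v_i α_i^2 r_i = 8·5·10 + 1·4·3 + 4·9·7 + 8·4·4 + 1·9·1 = 801 ≡ 9.
  S = (1, 8, 9) ≠ 0, so r is not a codeword (an error is present).
Step 3: locate the error. For a single error e at position i, S_ℓ = v_i·e·α_i^ℓ, so α_err = S_1/S_0.
  S_0^{−1} = 1^{−1} = 1 (mod 11), so α_err = 8·1 = 8 ≡ 8 = α_5. Error position i = 5.
  Consistency check: S_2/S_1 = 9·7 = 63 ≡ 8 = α_err ✓ (single-error assumption holds).
Step 4: error magnitude e = S_0/v_5 = S_0·∏_{j≠5}(α_5 − α_j) = 1·1 = 1 ≡ 1 (mod 11).
Step 5: correct position 5: c_5 = r_5 − e = 1 − 1 ≡ 0 (mod 11). Hence c = [10, 3, 7, 4, 0].
  Check: interpolating c through the α_i gives m(x) = 9 + 3·x (degree < 2) with m(α_i) = c_i for every i, so c is indeed a codeword.


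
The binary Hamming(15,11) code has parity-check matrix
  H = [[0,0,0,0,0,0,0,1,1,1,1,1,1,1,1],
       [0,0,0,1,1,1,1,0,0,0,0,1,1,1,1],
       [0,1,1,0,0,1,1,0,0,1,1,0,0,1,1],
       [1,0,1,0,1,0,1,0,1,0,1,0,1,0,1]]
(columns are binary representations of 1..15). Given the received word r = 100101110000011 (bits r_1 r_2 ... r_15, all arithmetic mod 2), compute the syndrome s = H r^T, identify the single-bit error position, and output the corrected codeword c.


s = (1, 1, 0, 1)^T, error position = 13, corrected codeword c = 100101110000111

Compute s = H r^T mod 2 one row at a time:
  s_1 = 1 + 0 + 0 + 0 + 0 + 0 + 1 + 1 = 3 ≡ 1 (mod 2).
  s_2 = 1 + 0 + 1 + 1 + 0 + 0 + 1 + 1 = 5 ≡ 1 (mod 2).
  s_3 = 0 + 0 + 1 + 1 + 0 + 0 + 1 + 1 = 4 ≡ 0 (mod 2).
  s_4 = 1 + 0 + 0 + 1 + 0 + 0 + 0 + 1 = 3 ≡ 1 (mod 2).
s = (1, 1, 0, 1)^T — this equals column 13 of H (binary 1101), so error is at position 13.
Correct: flip bit 13 of r = 100101110000011 to get c = 100101110000111.


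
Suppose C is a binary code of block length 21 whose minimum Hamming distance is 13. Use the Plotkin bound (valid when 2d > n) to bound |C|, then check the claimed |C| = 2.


Plotkin bound M ≤ 4; given |C| = 2 ≤ bound (satisfied).

Check applicability: 2d = 26, n = 21.
2d − n = 5 > 0, so Plotkin applies.
Compute d/(2d−n) = 13/5 ≈ 2.6000.
⌊d/(2d−n)⌋ = 2.
Plotkin bound: M ≤ 2·2 = 4.
Given |C| = 2, check: satisfied.
This |C| is below the Plotkin bound.


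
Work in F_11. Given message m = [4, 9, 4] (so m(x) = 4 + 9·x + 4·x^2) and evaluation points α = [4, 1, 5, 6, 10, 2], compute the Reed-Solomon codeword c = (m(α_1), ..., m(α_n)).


c = [5, 6, 6, 4, 10, 5]

Message polynomial: m(x) = 4 + 9·x + 4·x^2 (mod 11).
For each evaluation point α_i, compute m(α_i) mod 11:
  α_1 = 4: Horner steps 4 → 3 → 5, so m(4) = 5.
  α_2 = 1: Horner steps 4 → 2 → 6, so m(1) = 6.
  α_3 = 5: Horner steps 4 → 7 → 6, so m(5) = 6.
  α_4 = 6: Horner steps 4 → 0 → 4, so m(6) = 4.
  α_5 = 10: Horner steps 4 → 5 → 10, so m(10) = 10.
  α_6 = 2: Horner steps 4 → 6 → 5, so m(2) = 5.
Codeword c = [5, 6, 6, 4, 10, 5] ∈ F_11^6.


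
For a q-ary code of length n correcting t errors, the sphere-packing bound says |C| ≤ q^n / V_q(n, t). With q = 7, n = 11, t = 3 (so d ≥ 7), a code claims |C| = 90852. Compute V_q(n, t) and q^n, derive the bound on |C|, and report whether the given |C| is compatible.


V_q(n, t) = 37687, q^n = 1977326743, Hamming bound = 52467, |C| = 90852 > bound (violated).

Step 1: Compute V_q(n, t) = Σ_{j=0}^3 C(n, j) (q−1)^j.
  j = 0: C(11,0)·(6)^0 = 1·1 = 1.
  j = 1: C(11,1)·(6)^1 = 11·6 = 66.
  j = 2: C(11,2)·(6)^2 = 55·36 = 1980.
  j = 3: C(11,3)·(6)^3 = 165·216 = 35640.
  V_q(n, t) = 1 + 66 + 1980 + 35640 = 37687.
Step 2: q^n = 7^11 = 1977326743.
Step 3: Hamming bound ⌊q^n / V_q(n,t)⌋ = ⌊1977326743/37687⌋ = 52467.
Step 4: Compare |C| = 90852 to 52467: violated.
The claimed |C| lies above the Hamming bound, so no 7-ary code of length 11 with d ≥ 7 can have 90852 codewords.


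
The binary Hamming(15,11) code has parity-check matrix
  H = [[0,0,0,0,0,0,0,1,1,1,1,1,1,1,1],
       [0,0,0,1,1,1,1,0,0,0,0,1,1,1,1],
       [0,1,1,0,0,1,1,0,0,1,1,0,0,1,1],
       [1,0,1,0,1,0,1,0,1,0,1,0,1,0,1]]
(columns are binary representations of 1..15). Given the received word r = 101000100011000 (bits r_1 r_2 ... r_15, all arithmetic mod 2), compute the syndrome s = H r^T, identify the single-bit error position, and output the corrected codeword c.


s = (0, 0, 1, 0)^T, error position = 2, corrected codeword c = 111000100011000

Compute s = H r^T mod 2 one row at a time:
  s_1 = 0 + 0 + 0 + 1 + 1 + 0 + 0 + 0 = 2 ≡ 0 (mod 2).
  s_2 = 0 + 0 + 0 + 1 + 1 + 0 + 0 + 0 = 2 ≡ 0 (mod 2).
  s_3 = 0 + 1 + 0 + 1 + 0 + 1 + 0 + 0 = 3 ≡ 1 (mod 2).
  s_4 = 1 + 1 + 0 + 1 + 0 + 1 + 0 + 0 = 4 ≡ 0 (mod 2).
s = (0, 0, 1, 0)^T — this equals column 2 of H (binary 0010), so error is at position 2.
Correct: flip bit 2 of r = 101000100011000 to get c = 111000100011000.


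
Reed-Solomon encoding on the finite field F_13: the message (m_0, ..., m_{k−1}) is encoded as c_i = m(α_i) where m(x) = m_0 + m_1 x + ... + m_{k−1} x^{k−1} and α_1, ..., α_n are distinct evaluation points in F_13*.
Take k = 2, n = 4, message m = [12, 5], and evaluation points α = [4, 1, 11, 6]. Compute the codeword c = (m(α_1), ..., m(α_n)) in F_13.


c = [6, 4, 2, 3]

Message polynomial: m(x) = 12 + 5·x (mod 13).
For each evaluation point α_i, compute m(α_i) mod 13:
  α_1 = 4: Horner steps 5 → 6, so m(4) = 6.
  α_2 = 1: Horner steps 5 → 4, so m(1) = 4.
  α_3 = 11: Horner steps 5 → 2, so m(11) = 2.
  α_4 = 6: Horner steps 5 → 3, so m(6) = 3.
Codeword c = [6, 4, 2, 3] ∈ F_13^4.


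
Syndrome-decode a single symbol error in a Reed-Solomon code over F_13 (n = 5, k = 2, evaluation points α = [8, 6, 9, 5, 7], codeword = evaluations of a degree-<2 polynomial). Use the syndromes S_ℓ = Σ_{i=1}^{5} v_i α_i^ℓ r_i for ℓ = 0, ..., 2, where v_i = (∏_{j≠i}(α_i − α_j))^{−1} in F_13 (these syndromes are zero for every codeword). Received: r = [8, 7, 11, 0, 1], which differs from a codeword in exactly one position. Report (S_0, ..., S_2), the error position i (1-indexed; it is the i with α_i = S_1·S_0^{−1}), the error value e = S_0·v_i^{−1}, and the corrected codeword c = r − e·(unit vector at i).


S = (2, 5, 6), error at position 3, error magnitude e = 9, c = [8, 7, 2, 0, 1].

Step 1: column multipliers v_i = (∏_{j≠i}(α_i − α_j))^{−1} mod 13.
  i = 1 (α = 8): (8−6)(8−9)(8−5)(8−7) = 2·(−1)·3·1 = −6 ≡ 7, so v_1 = 7^{−1} = 2 (mod 13).
  i = 2 (α = 6): (6−8)(6−9)(6−5)(6−7) = (−2)·(−3)·1·(−1) = −6 ≡ 7, so v_2 = 7^{−1} = 2 (mod 13).
  i = 3 (α = 9): (9−8)(9−6)(9−5)(9−7) = 1·3·4·2 = 24 ≡ 11, so v_3 = 11^{−1} = 6 (mod 13).
  i = 4 (α = 5): (5−8)(5−6)(5−9)(5−7) = (−3)·(−1)·(−4)·(−2) = 24 ≡ 11, so v_4 = 11^{−1} = 6 (mod 13).
  i = 5 (α = 7): (7−8)(7−6)(7−9)(7−5) = (−1)·1·(−2)·2 = 4 ≡ 4, so v_5 = 4^{−1} = 10 (mod 13).
  v = [2, 2, 6, 6, 10].
Step 2: syndromes of r = [8, 7, 11, 0, 1] (all sums mod 13).
  S_0 = Σ v_i r_i = 2·8 + 2·7 + 6·11 + 6·0 + 10·1 = 106 ≡ 2.
  S_1 = Σ v_i α_i r_i = 2·8·8 + 2·6·7 + 6·9·11 + 6·5·0 + 10·7·1 = 876 ≡ 5.
  α_i^2 mod 13 = [12, 10, 3, 12, 10].
  S_2 = Σ v_i α_i^2 r_i = 2·12·8 + 2·10·7 + 6·3·11 + 6·12·0 + 10·10·1 = 630 ≡ 6.
  S = (2, 5, 6) ≠ 0, so r is not a codeword (an error is present).
Step 3: locate the error. For a single error e at position i, S_ℓ = v_i·e·α_i^ℓ, so α_err = S_1/S_0.
  S_0^{−1} = 2^{−1} = 7 (mod 13), so α_err = 5·7 = 35 ≡ 9 = α_3. Error position i = 3.
  Consistency check: S_2/S_1 = 6·8 = 48 ≡ 9 = α_err ✓ (single-error assumption holds).
Step 4: error magnitude e = S_0/v_3 = S_0·∏_{j≠3}(α_3 − α_j) = 2·11 = 22 ≡ 9 (mod 13).
Step 5: correct position 3: c_3 = r_3 − e = 11 − 9 ≡ 2 (mod 13). Hence c = [8, 7, 2, 0, 1].
  Check: interpolating c through the α_i gives m(x) = 4 + 7·x (degree < 2) with m(α_i) = c_i for every i, so c is indeed a codeword.


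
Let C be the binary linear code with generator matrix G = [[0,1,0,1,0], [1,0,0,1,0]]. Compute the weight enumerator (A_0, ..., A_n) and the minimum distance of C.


Weight distribution: A_0 = 1, A_2 = 3. Minimum distance d = 2.

Enumerate all 2^2 = 4 messages m ∈ F_2^2.
For each, compute codeword c = mG in F_2^5, then tally its weight.
  m = 00 → c = 00000, weight = 0.
  m = 10 → c = 01010, weight = 2.
  m = 01 → c = 10010, weight = 2.
  m = 11 → c = 11000, weight = 2.
Tally weights:
  weight 0: 1 codewords.
  weight 2: 3 codewords.
Minimum distance d = smallest w > 0 with A_w > 0 = 2.
Sanity: Σ A_w = 4 = 2^2 = 4 ✓.


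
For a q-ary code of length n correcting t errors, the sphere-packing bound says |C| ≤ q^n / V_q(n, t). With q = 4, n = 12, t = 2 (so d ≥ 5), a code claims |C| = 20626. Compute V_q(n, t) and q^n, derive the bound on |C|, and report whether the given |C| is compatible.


V_q(n, t) = 631, q^n = 16777216, Hamming bound = 26588, |C| = 20626 ≤ bound (satisfied).

Step 1: Compute V_q(n, t) = Σ_{j=0}^2 C(n, j) (q−1)^j.
  j = 0: C(12,0)·(3)^0 = 1·1 = 1.
  j = 1: C(12,1)·(3)^1 = 12·3 = 36.
  j = 2: C(12,2)·(3)^2 = 66·9 = 594.
  V_q(n, t) = 1 + 36 + 594 = 631.
Step 2: q^n = 4^12 = 16777216.
Step 3: Hamming bound ⌊q^n / V_q(n,t)⌋ = ⌊16777216/631⌋ = 26588.
Step 4: Compare |C| = 20626 to 26588: satisfied.
The claimed |C| lies below the Hamming bound.


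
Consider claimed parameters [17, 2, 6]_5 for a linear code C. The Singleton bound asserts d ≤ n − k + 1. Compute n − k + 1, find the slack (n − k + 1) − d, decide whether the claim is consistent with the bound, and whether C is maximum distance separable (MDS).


Singleton RHS = n − k + 1 = 16, slack = 10, bound satisfied, not MDS.

Singleton bound: d ≤ n − k + 1.
Here n = 17, k = 2, so n − k + 1 = 16.
Given d = 6, check d ≤ 16: YES.
Slack = (n − k + 1) − d = 10.
The code is NOT MDS (slack = 10 > 0).
Description: the claimed parameters are [17, 2, 6]_5; such a code would be non-MDS.


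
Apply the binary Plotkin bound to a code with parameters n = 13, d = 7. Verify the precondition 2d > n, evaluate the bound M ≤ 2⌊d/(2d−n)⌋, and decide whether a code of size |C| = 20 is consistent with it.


Plotkin bound M ≤ 14; given |C| = 20 > bound (violated).

Check applicability: 2d = 14, n = 13.
2d − n = 1 > 0, so Plotkin applies.
Compute d/(2d−n) = 7/1 ≈ 7.0000.
⌊d/(2d−n)⌋ = 7.
Plotkin bound: M ≤ 2·7 = 14.
Given |C| = 20, check: VIOLATED.
This |C| is above the Plotkin bound, so no binary code with n = 13, d = 7 and 20 codewords exists.


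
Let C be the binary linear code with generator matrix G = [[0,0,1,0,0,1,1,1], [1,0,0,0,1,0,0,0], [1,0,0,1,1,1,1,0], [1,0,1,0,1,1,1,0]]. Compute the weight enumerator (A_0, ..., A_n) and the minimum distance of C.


Weight distribution: A_0 = 1, A_1 = 1, A_2 = 2, A_3 = 4, A_4 = 3, A_5 = 3, A_6 = 2. Minimum distance d = 1.

Enumerate all 2^4 = 16 messages m ∈ F_2^4.
For each, compute codeword c = mG in F_2^8, then tally its weight.
  m = 0000 → c = 00000000, weight = 0.
  m = 1000 → c = 00100111, weight = 4.
  m = 0100 → c = 10001000, weight = 2.
  m = 1100 → c = 10101111, weight = 6.
  m = 0010 → c = 10011110, weight = 5.
  m = 1010 → c = 10111001, weight = 5.
  m = 0110 → c = 00010110, weight = 3.
  m = 1110 → c = 00110001, weight = 3.
  m = 0001 → c = 10101110, weight = 5.
  m = 1001 → c = 10001001, weight = 3.
  m = 0101 → c = 00100110, weight = 3.
  m = 1101 → c = 00000001, weight = 1.
  m = 0011 → c = 00110000, weight = 2.
  m = 1011 → c = 00010111, weight = 4.
  m = 0111 → c = 10111000, weight = 4.
  m = 1111 → c = 10011111, weight = 6.
Tally weights:
  weight 0: 1 codewords.
  weight 1: 1 codewords.
  weight 2: 2 codewords.
  weight 3: 4 codewords.
  weight 4: 3 codewords.
  weight 5: 3 codewords.
  weight 6: 2 codewords.
Minimum distance d = smallest w > 0 with A_w > 0 = 1.
Sanity: Σ A_w = 16 = 2^4 = 16 ✓.


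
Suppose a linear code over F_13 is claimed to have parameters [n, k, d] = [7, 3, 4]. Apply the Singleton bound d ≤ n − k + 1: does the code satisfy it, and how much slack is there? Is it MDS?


Singleton RHS = n − k + 1 = 5, slack = 1, bound satisfied, not MDS.

Singleton bound: d ≤ n − k + 1.
Here n = 7, k = 3, so n − k + 1 = 5.
Given d = 4, check d ≤ 5: YES.
Slack = (n − k + 1) − d = 1.
The code is NOT MDS (slack = 1 > 0).
Description: the claimed parameters are [7, 3, 4]_13; such a code would be non-MDS.


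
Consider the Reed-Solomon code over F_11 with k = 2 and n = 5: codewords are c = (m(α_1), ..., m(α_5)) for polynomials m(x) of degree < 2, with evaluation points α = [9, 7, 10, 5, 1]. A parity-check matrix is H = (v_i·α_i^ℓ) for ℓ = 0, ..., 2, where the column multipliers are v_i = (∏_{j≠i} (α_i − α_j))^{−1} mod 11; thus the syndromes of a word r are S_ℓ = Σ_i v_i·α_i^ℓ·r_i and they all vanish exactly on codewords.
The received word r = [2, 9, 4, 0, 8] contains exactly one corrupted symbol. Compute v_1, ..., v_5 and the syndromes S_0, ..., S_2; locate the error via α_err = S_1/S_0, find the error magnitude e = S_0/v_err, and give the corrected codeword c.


S = (10, 6, 8), error at position 4, error magnitude e = 6, c = [2, 9, 4, 5, 8].

Step 1: column multipliers v_i = (∏_{j≠i}(α_i − α_j))^{−1} mod 11.
  i = 1 (α = 9): (9−7)(9−10)(9−5)(9−1) = 2·(−1)·4·8 = −64 ≡ 2, so v_1 = 2^{−1} = 6 (mod 11).
  i = 2 (α = 7): (7−9)(7−10)(7−5)(7−1) = (−2)·(−3)·2·6 = 72 ≡ 6, so v_2 = 6^{−1} = 2 (mod 11).
  i = 3 (α = 10): (10−9)(10−7)(10−5)(10−1) = 1·3·5·9 = 135 ≡ 3, so v_3 = 3^{−1} = 4 (mod 11).
  i = 4 (α = 5): (5−9)(5−7)(5−10)(5−1) = (−4)·(−2)·(−5)·4 = −160 ≡ 5, so v_4 = 5^{−1} = 9 (mod 11).
  i = 5 (α = 1): (1−9)(1−7)(1−10)(1−5) = (−8)·(−6)·(−9)·(−4) = 1728 ≡ 1, so v_5 = 1^{−1} = 1 (mod 11).
  v = [6, 2, 4, 9, 1].
Step 2: syndromes of r = [2, 9, 4, 0, 8] (all sums mod 11).
  S_0 = Σ v_i r_i = 6·2 + 2·9 + 4·4 + 9·0 + 1·8 = 54 ≡ 10.
  S_1 = Σ v_i α_i r_i = 6·9·2 + 2·7·9 + 4·10·4 + 9·5·0 + 1·1·8 = 402 ≡ 6.
  α_i^2 mod 11 = [4, 5, 1, 3, 1].
  S_2 = Σ v_i α_i^2 r_i = 6·4·2 + 2·5·9 + 4·1·4 + 9·3·0 + 1·1·8 = 162 ≡ 8.
  S = (10, 6, 8) ≠ 0, so r is not a codeword (an error is present).
Step 3: locate the error. For a single error e at position i, S_ℓ = v_i·e·α_i^ℓ, so α_err = S_1/S_0.
  S_0^{−1} = 10^{−1} = 10 (mod 11), so α_err = 6·10 = 60 ≡ 5 = α_4. Error position i = 4.
  Consistency check: S_2/S_1 = 8·2 = 16 ≡ 5 = α_err ✓ (single-error assumption holds).
Step 4: error magnitude e = S_0/v_4 = S_0·∏_{j≠4}(α_4 − α_j) = 10·5 = 50 ≡ 6 (mod 11).
Step 5: correct position 4: c_4 = r_4 − e = 0 − 6 ≡ 5 (mod 11). Hence c = [2, 9, 4, 5, 8].
  Check: interpolating c through the α_i gives m(x) = 6 + 2·x (degree < 2) with m(α_i) = c_i for every i, so c is indeed a codeword.


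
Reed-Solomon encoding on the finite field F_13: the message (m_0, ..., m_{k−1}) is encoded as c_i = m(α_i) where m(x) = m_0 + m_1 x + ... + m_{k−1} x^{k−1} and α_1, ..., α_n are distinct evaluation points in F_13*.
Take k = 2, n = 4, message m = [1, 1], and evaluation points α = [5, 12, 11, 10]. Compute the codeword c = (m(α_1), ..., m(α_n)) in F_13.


c = [6, 0, 12, 11]

Message polynomial: m(x) = 1 + 1·x (mod 13).
For each evaluation point α_i, compute m(α_i) mod 13:
  α_1 = 5: Horner steps 1 → 6, so m(5) = 6.
  α_2 = 12: Horner steps 1 → 0, so m(12) = 0.
  α_3 = 11: Horner steps 1 → 12, so m(11) = 12.
  α_4 = 10: Horner steps 1 → 11, so m(10) = 11.
Codeword c = [6, 0, 12, 11] ∈ F_13^4.


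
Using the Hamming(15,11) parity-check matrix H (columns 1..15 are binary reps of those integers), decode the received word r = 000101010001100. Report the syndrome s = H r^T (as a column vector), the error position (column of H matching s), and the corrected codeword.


s = (1, 0, 1, 1)^T, error position = 11, corrected codeword c = 000101010011100

Compute s = H r^T mod 2 one row at a time:
  s_1 = 1 + 0 + 0 + 0 + 1 + 1 + 0 + 0 = 3 ≡ 1 (mod 2).
  s_2 = 1 + 0 + 1 + 0 + 1 + 1 + 0 + 0 = 4 ≡ 0 (mod 2).
  s_3 = 0 + 0 + 1 + 0 + 0 + 0 + 0 + 0 = 1 ≡ 1 (mod 2).
  s_4 = 0 + 0 + 0 + 0 + 0 + 0 + 1 + 0 = 1 ≡ 1 (mod 2).
s = (1, 0, 1, 1)^T — this equals column 11 of H (binary 1011), so error is at position 11.
Correct: flip bit 11 of r = 000101010001100 to get c = 000101010011100.


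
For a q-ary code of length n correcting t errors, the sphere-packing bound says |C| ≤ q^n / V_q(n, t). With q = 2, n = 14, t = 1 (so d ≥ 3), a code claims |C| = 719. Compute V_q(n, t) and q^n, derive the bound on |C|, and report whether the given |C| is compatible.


V_q(n, t) = 15, q^n = 16384, Hamming bound = 1092, |C| = 719 ≤ bound (satisfied).

Step 1: Compute V_q(n, t) = Σ_{j=0}^1 C(n, j) (q−1)^j.
  j = 0: C(14,0)·(1)^0 = 1·1 = 1.
  j = 1: C(14,1)·(1)^1 = 14·1 = 14.
  V_q(n, t) = 1 + 14 = 15.
Step 2: q^n = 2^14 = 16384.
Step 3: Hamming bound ⌊q^n / V_q(n,t)⌋ = ⌊16384/15⌋ = 1092.
Step 4: Compare |C| = 719 to 1092: satisfied.
The claimed |C| lies below the Hamming bound.


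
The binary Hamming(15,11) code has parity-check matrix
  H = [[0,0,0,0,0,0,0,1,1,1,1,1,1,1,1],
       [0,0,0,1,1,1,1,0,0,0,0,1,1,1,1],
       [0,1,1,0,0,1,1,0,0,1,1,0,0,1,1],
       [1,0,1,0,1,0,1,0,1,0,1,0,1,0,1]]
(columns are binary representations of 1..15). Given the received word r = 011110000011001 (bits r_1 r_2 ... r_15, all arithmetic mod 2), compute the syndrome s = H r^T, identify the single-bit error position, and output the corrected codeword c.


s = (1, 0, 0, 0)^T, error position = 8, corrected codeword c = 011110010011001

Compute s = H r^T mod 2 one row at a time:
  s_1 = 0 + 0 + 0 + 1 + 1 + 0 + 0 + 1 = 3 ≡ 1 (mod 2).
  s_2 = 1 + 1 + 0 + 0 + 1 + 0 + 0 + 1 = 4 ≡ 0 (mod 2).
  s_3 = 1 + 1 + 0 + 0 + 0 + 1 + 0 + 1 = 4 ≡ 0 (mod 2).
  s_4 = 0 + 1 + 1 + 0 + 0 + 1 + 0 + 1 = 4 ≡ 0 (mod 2).
s = (1, 0, 0, 0)^T — this equals column 8 of H (binary 1000), so error is at position 8.
Correct: flip bit 8 of r = 011110000011001 to get c = 011110010011001.


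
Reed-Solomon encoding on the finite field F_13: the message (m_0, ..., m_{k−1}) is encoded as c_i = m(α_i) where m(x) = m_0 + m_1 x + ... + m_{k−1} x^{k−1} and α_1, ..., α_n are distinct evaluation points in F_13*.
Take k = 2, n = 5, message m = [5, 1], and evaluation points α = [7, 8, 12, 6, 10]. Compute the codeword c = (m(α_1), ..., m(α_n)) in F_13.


c = [12, 0, 4, 11, 2]

Message polynomial: m(x) = 5 + 1·x (mod 13).
For each evaluation point α_i, compute m(α_i) mod 13:
  α_1 = 7: Horner steps 1 → 12, so m(7) = 12.
  α_2 = 8: Horner steps 1 → 0, so m(8) = 0.
  α_3 = 12: Horner steps 1 → 4, so m(12) = 4.
  α_4 = 6: Horner steps 1 → 11, so m(6) = 11.
  α_5 = 10: Horner steps 1 → 2, so m(10) = 2.
Codeword c = [12, 0, 4, 11, 2] ∈ F_13^5.
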